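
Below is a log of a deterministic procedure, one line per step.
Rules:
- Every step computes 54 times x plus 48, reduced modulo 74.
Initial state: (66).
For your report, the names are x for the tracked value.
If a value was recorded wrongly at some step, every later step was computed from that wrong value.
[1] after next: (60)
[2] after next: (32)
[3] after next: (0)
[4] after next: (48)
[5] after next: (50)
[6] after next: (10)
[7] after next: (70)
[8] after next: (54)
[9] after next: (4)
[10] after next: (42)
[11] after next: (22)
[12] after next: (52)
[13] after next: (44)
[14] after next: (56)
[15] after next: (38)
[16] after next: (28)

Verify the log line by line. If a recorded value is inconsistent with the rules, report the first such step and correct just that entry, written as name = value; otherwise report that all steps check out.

no error

1. x = (54*66 + 48) mod 74 = 60 (verified)
2. x = (54*60 + 48) mod 74 = 32 (consistent with the log)
3. x = (54*32 + 48) mod 74 = 0 (confirmed correct)
4. x = (54*0 + 48) mod 74 = 48 (same as recorded)
5. x = (54*48 + 48) mod 74 = 50 (checks out)
6. x = (54*50 + 48) mod 74 = 10 (matches)
7. x = (54*10 + 48) mod 74 = 70 (no discrepancy)
8. x = (54*70 + 48) mod 74 = 54 (in agreement)
9. x = (54*54 + 48) mod 74 = 4 (in agreement)
10. x = (54*4 + 48) mod 74 = 42 (verified)
11. x = (54*42 + 48) mod 74 = 22 (checks out)
12. x = (54*22 + 48) mod 74 = 52 (same as recorded)
13. x = (54*52 + 48) mod 74 = 44 (consistent with the log)
14. x = (54*44 + 48) mod 74 = 56 (same as recorded)
15. x = (54*56 + 48) mod 74 = 38 (same as recorded)
16. x = (54*38 + 48) mod 74 = 28 (confirmed correct)
Nothing is out of place; the run is error-free.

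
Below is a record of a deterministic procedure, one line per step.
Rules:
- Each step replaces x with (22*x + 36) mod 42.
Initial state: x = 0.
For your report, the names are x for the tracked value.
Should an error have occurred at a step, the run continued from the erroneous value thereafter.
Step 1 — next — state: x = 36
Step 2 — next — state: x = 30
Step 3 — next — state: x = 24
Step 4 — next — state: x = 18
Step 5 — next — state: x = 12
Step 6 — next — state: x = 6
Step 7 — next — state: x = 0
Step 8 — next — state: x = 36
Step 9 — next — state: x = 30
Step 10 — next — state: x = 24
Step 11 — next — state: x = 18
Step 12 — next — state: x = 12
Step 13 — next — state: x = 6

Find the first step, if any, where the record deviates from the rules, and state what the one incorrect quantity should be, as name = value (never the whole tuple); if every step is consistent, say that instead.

no error

step 1: x = (22*0 + 36) mod 42 = 36 -> matches
step 2: x = (22*36 + 36) mod 42 = 30 -> verified
step 3: x = (22*30 + 36) mod 42 = 24 -> same as recorded
step 4: x = (22*24 + 36) mod 42 = 18 -> confirmed correct
step 5: x = (22*18 + 36) mod 42 = 12 -> agrees with the record
step 6: x = (22*12 + 36) mod 42 = 6 -> consistent with the record
step 7: x = (22*6 + 36) mod 42 = 0 -> verified
step 8: x = (22*0 + 36) mod 42 = 36 -> matches
step 9: x = (22*36 + 36) mod 42 = 30 -> verified
step 10: x = (22*30 + 36) mod 42 = 24 -> no discrepancy
step 11: x = (22*24 + 36) mod 42 = 18 -> same as recorded
step 12: x = (22*18 + 36) mod 42 = 12 -> no discrepancy
step 13: x = (22*12 + 36) mod 42 = 6 -> checks out
Each recorded entry agrees with the recomputation.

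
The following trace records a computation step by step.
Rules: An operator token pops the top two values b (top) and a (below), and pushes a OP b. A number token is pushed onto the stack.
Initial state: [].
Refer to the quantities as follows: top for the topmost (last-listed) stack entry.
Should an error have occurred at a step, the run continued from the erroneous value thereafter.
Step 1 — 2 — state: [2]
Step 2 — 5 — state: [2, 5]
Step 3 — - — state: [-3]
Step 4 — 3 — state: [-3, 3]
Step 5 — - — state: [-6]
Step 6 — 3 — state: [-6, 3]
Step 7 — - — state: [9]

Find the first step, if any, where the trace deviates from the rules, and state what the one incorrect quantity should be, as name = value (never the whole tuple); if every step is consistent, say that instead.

Recomputing the run from the initial state:
step 1: [2]
step 2: [2, 5]
step 3: [-3]
step 4: [-3, 3]
step 5: [-6]
step 6: [-6, 3]
step 7: [-9]
The first disagreement with the trace is at step 7, where the value should be top = -9.

step 7, top = -9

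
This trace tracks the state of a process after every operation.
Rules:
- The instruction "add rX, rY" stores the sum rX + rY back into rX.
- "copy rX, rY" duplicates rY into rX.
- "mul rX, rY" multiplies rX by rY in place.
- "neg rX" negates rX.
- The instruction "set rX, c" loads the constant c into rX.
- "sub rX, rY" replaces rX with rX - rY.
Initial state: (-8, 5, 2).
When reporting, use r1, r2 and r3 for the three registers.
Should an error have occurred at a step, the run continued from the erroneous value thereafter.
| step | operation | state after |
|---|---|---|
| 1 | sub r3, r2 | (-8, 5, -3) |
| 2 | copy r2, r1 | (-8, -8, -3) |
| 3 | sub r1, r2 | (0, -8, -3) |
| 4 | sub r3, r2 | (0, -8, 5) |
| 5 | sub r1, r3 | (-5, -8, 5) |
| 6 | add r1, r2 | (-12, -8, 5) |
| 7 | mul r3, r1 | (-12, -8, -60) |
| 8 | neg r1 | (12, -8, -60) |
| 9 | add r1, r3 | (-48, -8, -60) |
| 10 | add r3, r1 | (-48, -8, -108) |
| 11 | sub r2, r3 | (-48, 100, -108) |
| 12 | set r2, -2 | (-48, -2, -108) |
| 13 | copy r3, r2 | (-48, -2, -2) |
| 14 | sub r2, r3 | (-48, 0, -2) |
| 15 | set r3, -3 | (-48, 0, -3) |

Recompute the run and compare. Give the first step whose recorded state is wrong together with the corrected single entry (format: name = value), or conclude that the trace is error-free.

step 6, r1 = -13

Recomputing the run from the initial state:
step 1: r1 = -8, r2 = 5, r3 = -3
step 2: r1 = -8, r2 = -8, r3 = -3
step 3: r1 = 0, r2 = -8, r3 = -3
step 4: r1 = 0, r2 = -8, r3 = 5
step 5: r1 = -5, r2 = -8, r3 = 5
step 6: r1 = -13, r2 = -8, r3 = 5
step 7: r1 = -13, r2 = -8, r3 = -65
step 8: r1 = 13, r2 = -8, r3 = -65
step 9: r1 = -52, r2 = -8, r3 = -65
step 10: r1 = -52, r2 = -8, r3 = -117
step 11: r1 = -52, r2 = 109, r3 = -117
step 12: r1 = -52, r2 = -2, r3 = -117
step 13: r1 = -52, r2 = -2, r3 = -2
step 14: r1 = -52, r2 = 0, r3 = -2
step 15: r1 = -52, r2 = 0, r3 = -3
The first disagreement with the trace is at step 6, where the value should be r1 = -13.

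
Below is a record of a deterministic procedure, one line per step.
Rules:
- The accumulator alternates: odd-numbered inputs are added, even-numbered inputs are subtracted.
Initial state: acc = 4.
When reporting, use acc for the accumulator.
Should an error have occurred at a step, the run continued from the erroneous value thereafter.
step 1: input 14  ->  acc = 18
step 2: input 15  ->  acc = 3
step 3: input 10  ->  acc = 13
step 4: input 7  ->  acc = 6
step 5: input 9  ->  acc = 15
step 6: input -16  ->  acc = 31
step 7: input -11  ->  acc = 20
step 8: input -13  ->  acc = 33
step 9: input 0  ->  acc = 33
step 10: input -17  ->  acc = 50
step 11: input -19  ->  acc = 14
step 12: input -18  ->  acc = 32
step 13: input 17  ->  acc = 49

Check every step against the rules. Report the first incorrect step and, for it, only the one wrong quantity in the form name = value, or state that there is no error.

step 11, acc = 31

step 1: acc = 4 + 14 = 18 -> consistent with the record
step 2: acc = 18 - 15 = 3 -> matches
step 3: acc = 3 + 10 = 13 -> same as recorded
step 4: acc = 13 - 7 = 6 -> matches
step 5: acc = 6 + 9 = 15 -> confirmed correct
step 6: acc = 15 - -16 = 31 -> matches
step 7: acc = 31 + -11 = 20 -> matches
step 8: acc = 20 - -13 = 33 -> confirmed correct
step 9: acc = 33 + 0 = 33 -> in agreement
step 10: acc = 33 - -17 = 50 -> confirmed correct
step 11: acc = 50 + -19 = 31 -> not what was recorded
The audit stops at step 11: the recorded entry is wrong and should be acc = 31.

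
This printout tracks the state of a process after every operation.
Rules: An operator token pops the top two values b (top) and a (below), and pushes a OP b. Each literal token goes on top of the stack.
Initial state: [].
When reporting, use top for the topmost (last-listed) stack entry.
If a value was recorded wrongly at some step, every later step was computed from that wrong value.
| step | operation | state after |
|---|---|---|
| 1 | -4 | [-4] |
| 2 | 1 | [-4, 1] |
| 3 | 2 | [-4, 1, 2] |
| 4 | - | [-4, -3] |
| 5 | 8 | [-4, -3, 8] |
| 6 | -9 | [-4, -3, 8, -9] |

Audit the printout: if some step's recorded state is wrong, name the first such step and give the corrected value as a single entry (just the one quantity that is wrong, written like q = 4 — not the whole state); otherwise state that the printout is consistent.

step 1: push -4: top = -4 -> same as recorded
step 2: push 1: top = 1 -> same as recorded
step 3: push 2: top = 2 -> consistent with the printout
step 4: 1 - 2 = -1 -> this is not what the printout shows
The earliest wrong entry is at step 4: it should read top = -1.

step 4, top = -1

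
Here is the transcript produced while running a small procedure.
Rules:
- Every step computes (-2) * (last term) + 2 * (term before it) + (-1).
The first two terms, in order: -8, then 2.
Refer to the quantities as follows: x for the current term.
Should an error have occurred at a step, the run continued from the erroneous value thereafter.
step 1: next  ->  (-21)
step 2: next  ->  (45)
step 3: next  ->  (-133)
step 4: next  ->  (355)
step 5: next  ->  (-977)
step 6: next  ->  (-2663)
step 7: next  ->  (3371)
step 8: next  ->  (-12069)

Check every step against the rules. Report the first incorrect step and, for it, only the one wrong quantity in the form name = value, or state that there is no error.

step 6, x = 2663

Recomputing the run from the initial state:
step 1: x = -21
step 2: x = 45
step 3: x = -133
step 4: x = 355
step 5: x = -977
step 6: x = 2663
step 7: x = -7281
step 8: x = 19887
The first disagreement with the transcript is at step 6, where the value should be x = 2663.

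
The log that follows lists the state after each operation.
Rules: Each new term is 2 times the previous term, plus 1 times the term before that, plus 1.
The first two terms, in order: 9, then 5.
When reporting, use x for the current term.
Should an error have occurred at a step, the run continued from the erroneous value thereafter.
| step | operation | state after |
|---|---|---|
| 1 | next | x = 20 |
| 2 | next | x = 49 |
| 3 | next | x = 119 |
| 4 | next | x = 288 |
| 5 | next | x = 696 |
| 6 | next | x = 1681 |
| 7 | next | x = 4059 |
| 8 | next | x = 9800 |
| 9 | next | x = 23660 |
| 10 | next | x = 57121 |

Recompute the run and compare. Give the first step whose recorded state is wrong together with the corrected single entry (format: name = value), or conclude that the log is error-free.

Recomputing the run from the initial state:
step 1: x = 20
step 2: x = 46
step 3: x = 113
step 4: x = 273
step 5: x = 660
step 6: x = 1594
step 7: x = 3849
step 8: x = 9293
step 9: x = 22436
step 10: x = 54166
The first disagreement with the log is at step 2, where the value should be x = 46.

step 2, x = 46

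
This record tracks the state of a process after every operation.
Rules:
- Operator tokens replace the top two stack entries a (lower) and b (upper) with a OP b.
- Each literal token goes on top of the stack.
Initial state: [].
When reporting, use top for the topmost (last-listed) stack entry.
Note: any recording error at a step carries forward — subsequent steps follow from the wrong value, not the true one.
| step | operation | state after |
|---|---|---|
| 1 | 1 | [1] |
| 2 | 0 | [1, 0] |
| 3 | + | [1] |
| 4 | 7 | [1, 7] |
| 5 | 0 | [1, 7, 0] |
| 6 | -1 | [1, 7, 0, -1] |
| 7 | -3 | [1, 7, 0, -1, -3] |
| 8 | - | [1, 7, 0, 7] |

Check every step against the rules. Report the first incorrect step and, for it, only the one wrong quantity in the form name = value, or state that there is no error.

Recomputing the run from the initial state:
step 1: [1]
step 2: [1, 0]
step 3: [1]
step 4: [1, 7]
step 5: [1, 7, 0]
step 6: [1, 7, 0, -1]
step 7: [1, 7, 0, -1, -3]
step 8: [1, 7, 0, 2]
The first disagreement with the record is at step 8, where the value should be top = 2.

step 8, top = 2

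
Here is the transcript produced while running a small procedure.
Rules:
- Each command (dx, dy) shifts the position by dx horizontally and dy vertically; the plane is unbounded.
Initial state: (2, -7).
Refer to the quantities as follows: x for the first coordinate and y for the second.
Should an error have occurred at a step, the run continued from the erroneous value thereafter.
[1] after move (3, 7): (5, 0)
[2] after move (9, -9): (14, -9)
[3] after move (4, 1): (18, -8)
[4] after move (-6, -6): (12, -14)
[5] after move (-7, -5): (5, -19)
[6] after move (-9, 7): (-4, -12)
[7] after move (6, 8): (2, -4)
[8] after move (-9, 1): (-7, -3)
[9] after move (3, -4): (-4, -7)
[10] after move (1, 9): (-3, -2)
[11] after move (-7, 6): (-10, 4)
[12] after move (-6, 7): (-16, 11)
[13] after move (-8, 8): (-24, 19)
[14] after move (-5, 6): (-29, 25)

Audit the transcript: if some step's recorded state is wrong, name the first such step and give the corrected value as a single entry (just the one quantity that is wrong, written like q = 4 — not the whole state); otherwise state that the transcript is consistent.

Step 1: x = 2 + (3) = 5, y = -7 + (7) = 0 — consistent with the transcript.
Step 2: x = 5 + (9) = 14, y = 0 + (-9) = -9 — no discrepancy.
Step 3: x = 14 + (4) = 18, y = -9 + (1) = -8 — same as recorded.
Step 4: x = 18 + (-6) = 12, y = -8 + (-6) = -14 — consistent with the transcript.
Step 5: x = 12 + (-7) = 5, y = -14 + (-5) = -19 — verified.
Step 6: x = 5 + (-9) = -4, y = -19 + (7) = -12 — in agreement.
Step 7: x = -4 + (6) = 2, y = -12 + (8) = -4 — no discrepancy.
Step 8: x = 2 + (-9) = -7, y = -4 + (1) = -3 — exactly as logged.
Step 9: x = -7 + (3) = -4, y = -3 + (-4) = -7 — same as recorded.
Step 10: x = -4 + (1) = -3, y = -7 + (9) = 2 — the transcript disagrees here.
That makes step 10 the first incorrect line — y = 2 is what it should show.

step 10, y = 2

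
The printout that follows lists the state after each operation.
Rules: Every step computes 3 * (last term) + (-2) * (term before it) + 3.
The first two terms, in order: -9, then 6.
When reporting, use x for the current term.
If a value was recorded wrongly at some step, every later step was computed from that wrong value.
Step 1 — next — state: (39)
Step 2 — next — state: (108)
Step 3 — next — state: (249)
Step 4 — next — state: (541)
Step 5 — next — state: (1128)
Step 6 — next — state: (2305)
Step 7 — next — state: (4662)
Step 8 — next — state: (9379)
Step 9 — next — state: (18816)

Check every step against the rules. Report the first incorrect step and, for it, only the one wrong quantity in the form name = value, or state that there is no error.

step 4, x = 534

Recomputing the run from the initial state:
step 1: x = 39
step 2: x = 108
step 3: x = 249
step 4: x = 534
step 5: x = 1107
step 6: x = 2256
step 7: x = 4557
step 8: x = 9162
step 9: x = 18375
The first disagreement with the printout is at step 4, where the value should be x = 534.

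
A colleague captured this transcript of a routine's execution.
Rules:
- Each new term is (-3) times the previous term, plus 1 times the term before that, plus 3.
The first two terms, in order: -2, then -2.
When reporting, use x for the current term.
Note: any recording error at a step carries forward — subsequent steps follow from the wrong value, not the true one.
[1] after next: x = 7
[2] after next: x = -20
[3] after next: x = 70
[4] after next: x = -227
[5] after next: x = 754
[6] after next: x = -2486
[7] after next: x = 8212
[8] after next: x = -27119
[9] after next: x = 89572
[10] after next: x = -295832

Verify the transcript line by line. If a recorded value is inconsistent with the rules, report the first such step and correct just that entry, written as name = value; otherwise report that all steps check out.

step 7, x = 8215

step 1: x = -3*(-2) + (1)*(-2) + (3) = 7 -> matches
step 2: x = -3*(7) + (1)*(-2) + (3) = -20 -> confirmed correct
step 3: x = -3*(-20) + (1)*(7) + (3) = 70 -> exactly as logged
step 4: x = -3*(70) + (1)*(-20) + (3) = -227 -> in agreement
step 5: x = -3*(-227) + (1)*(70) + (3) = 754 -> agrees with the transcript
step 6: x = -3*(754) + (1)*(-227) + (3) = -2486 -> matches
step 7: x = -3*(-2486) + (1)*(754) + (3) = 8215 -> the transcript disagrees here
Step 7 is the first one off; corrected, x = 8215.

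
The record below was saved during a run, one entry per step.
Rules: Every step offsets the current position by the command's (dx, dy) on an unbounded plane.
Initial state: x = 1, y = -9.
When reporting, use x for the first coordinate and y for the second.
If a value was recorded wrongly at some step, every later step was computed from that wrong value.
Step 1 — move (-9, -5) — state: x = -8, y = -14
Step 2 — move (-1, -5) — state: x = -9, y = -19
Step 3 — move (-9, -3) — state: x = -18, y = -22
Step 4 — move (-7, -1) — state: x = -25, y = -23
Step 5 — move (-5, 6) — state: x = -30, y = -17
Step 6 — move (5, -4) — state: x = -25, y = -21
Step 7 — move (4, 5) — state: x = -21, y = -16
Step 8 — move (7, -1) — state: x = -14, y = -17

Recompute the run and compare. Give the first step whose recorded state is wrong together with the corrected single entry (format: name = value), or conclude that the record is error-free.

no error

Recomputing the run from the initial state:
step 1: x = -8, y = -14
step 2: x = -9, y = -19
step 3: x = -18, y = -22
step 4: x = -25, y = -23
step 5: x = -30, y = -17
step 6: x = -25, y = -21
step 7: x = -21, y = -16
step 8: x = -14, y = -17
This matches the record at every step.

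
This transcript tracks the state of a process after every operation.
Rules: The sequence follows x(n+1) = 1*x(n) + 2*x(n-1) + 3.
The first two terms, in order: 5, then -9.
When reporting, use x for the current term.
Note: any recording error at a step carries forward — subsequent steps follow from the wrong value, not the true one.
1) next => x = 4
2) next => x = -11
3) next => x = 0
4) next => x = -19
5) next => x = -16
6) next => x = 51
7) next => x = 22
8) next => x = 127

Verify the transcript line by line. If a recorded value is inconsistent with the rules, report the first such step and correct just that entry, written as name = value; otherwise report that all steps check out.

Recomputing the run from the initial state:
step 1: x = 4
step 2: x = -11
step 3: x = 0
step 4: x = -19
step 5: x = -16
step 6: x = -51
step 7: x = -80
step 8: x = -179
The first disagreement with the transcript is at step 6, where the value should be x = -51.

step 6, x = -51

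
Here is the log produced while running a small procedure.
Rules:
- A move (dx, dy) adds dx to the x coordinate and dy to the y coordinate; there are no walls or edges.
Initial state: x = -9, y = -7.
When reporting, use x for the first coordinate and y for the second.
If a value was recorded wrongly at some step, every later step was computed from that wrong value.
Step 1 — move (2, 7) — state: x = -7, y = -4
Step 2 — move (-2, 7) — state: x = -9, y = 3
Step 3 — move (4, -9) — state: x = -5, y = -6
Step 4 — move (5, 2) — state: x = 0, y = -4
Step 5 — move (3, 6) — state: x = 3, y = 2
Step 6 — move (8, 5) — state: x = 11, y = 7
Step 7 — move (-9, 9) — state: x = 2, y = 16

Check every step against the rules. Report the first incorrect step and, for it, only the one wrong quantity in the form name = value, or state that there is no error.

step 1, y = 0

step 1: x = -9 + (2) = -7, y = -7 + (7) = 0 -> a discrepancy with the log
First deviation found at step 1; the corrected entry is y = 0.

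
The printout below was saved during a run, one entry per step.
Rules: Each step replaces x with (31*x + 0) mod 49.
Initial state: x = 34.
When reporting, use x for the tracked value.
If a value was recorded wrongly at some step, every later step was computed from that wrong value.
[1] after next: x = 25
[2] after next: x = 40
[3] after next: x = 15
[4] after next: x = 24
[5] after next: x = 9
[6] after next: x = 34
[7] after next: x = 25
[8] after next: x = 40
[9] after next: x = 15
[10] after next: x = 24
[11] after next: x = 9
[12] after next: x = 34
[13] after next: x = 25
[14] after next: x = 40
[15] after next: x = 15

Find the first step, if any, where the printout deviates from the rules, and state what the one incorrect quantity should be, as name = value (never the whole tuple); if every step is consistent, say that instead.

no error

Recomputing the run from the initial state:
step 1: x = 25
step 2: x = 40
step 3: x = 15
step 4: x = 24
step 5: x = 9
step 6: x = 34
step 7: x = 25
step 8: x = 40
step 9: x = 15
step 10: x = 24
step 11: x = 9
step 12: x = 34
step 13: x = 25
step 14: x = 40
step 15: x = 15
This matches the printout at every step.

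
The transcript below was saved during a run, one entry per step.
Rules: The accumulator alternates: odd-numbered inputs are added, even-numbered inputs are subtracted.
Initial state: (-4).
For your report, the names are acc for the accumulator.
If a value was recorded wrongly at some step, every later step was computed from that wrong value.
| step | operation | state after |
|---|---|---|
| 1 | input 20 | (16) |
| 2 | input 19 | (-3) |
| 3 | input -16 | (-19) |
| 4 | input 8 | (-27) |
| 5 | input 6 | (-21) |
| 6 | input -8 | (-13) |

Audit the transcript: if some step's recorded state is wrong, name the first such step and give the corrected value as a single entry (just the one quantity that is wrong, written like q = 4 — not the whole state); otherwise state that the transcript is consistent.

no error

Recomputing the run from the initial state:
step 1: acc = 16
step 2: acc = -3
step 3: acc = -19
step 4: acc = -27
step 5: acc = -21
step 6: acc = -13
This matches the transcript at every step.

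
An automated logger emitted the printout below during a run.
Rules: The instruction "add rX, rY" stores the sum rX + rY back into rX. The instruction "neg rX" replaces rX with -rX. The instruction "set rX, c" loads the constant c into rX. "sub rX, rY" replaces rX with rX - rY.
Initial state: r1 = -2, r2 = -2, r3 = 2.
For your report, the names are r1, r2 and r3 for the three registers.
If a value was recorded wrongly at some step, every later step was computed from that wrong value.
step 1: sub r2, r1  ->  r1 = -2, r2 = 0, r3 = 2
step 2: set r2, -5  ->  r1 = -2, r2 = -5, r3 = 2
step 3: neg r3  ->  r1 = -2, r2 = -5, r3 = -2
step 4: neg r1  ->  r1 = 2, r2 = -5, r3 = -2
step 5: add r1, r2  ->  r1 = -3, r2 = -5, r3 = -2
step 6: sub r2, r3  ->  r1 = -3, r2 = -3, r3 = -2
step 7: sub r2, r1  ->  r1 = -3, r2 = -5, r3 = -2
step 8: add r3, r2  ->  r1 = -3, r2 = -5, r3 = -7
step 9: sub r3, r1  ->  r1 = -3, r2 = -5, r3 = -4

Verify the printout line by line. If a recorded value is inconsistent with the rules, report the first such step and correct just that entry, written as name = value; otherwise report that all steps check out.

Step 1: r2 = -2 - -2 = 0 — consistent with the printout.
Step 2: r2 = -5 — exactly as logged.
Step 3: r3 = -(2) = -2 — exactly as logged.
Step 4: r1 = -(-2) = 2 — no discrepancy.
Step 5: r1 = 2 + -5 = -3 — agrees with the printout.
Step 6: r2 = -5 - -2 = -3 — checks out.
Step 7: r2 = -3 - -3 = 0 — this is not what the printout shows.
That makes step 7 the first incorrect line — r2 = 0 is what it should show.

step 7, r2 = 0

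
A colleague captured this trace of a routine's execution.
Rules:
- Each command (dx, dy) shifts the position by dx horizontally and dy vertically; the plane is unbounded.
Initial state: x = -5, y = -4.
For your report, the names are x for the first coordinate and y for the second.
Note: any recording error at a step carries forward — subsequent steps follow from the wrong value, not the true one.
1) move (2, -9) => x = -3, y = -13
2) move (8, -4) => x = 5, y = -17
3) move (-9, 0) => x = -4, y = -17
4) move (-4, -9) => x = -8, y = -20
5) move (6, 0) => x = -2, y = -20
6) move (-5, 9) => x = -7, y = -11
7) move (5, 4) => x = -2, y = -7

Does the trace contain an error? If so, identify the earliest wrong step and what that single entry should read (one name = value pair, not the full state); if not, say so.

step 4, y = -26

step 1: x = -5 + (2) = -3, y = -4 + (-9) = -13 -> consistent with the trace
step 2: x = -3 + (8) = 5, y = -13 + (-4) = -17 -> in agreement
step 3: x = 5 + (-9) = -4, y = -17 + (0) = -17 -> same as recorded
step 4: x = -4 + (-4) = -8, y = -17 + (-9) = -26 -> the trace has a different value
The audit stops at step 4: the recorded entry is wrong and should be y = -26.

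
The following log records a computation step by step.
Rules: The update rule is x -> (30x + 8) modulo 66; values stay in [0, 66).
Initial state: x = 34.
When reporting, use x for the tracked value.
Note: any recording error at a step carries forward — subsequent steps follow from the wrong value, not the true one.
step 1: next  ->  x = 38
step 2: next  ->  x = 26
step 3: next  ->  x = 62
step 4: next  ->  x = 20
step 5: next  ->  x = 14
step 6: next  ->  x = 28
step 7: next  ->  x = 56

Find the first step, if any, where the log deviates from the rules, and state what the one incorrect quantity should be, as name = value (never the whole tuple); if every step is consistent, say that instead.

step 6, x = 32

Recomputing the run from the initial state:
step 1: x = 38
step 2: x = 26
step 3: x = 62
step 4: x = 20
step 5: x = 14
step 6: x = 32
step 7: x = 44
The first disagreement with the log is at step 6, where the value should be x = 32.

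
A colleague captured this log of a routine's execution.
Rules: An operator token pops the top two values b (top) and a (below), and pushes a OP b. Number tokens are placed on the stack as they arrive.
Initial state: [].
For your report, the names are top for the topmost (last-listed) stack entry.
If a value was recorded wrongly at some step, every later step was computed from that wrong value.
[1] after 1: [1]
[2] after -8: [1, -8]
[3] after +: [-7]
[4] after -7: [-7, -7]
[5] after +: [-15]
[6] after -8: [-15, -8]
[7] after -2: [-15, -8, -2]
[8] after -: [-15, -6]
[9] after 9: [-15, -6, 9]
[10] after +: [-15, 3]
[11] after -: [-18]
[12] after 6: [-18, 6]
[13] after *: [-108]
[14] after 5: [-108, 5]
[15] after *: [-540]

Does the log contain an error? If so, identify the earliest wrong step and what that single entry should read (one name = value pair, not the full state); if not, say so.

Recomputing the run from the initial state:
step 1: [1]
step 2: [1, -8]
step 3: [-7]
step 4: [-7, -7]
step 5: [-14]
step 6: [-14, -8]
step 7: [-14, -8, -2]
step 8: [-14, -6]
step 9: [-14, -6, 9]
step 10: [-14, 3]
step 11: [-17]
step 12: [-17, 6]
step 13: [-102]
step 14: [-102, 5]
step 15: [-510]
The first disagreement with the log is at step 5, where the value should be top = -14.

step 5, top = -14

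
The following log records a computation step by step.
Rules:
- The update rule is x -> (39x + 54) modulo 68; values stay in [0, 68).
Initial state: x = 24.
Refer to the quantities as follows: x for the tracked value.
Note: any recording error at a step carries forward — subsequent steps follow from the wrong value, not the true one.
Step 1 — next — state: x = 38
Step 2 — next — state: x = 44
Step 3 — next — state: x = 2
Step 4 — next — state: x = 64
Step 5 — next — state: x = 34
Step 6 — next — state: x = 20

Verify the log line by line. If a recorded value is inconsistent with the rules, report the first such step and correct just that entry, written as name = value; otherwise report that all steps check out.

step 2, x = 40

Step 1: x = (39*24 + 54) mod 68 = 38 — confirmed correct.
Step 2: x = (39*38 + 54) mod 68 = 40 — first mismatch against the log.
First deviation found at step 2; the corrected entry is x = 40.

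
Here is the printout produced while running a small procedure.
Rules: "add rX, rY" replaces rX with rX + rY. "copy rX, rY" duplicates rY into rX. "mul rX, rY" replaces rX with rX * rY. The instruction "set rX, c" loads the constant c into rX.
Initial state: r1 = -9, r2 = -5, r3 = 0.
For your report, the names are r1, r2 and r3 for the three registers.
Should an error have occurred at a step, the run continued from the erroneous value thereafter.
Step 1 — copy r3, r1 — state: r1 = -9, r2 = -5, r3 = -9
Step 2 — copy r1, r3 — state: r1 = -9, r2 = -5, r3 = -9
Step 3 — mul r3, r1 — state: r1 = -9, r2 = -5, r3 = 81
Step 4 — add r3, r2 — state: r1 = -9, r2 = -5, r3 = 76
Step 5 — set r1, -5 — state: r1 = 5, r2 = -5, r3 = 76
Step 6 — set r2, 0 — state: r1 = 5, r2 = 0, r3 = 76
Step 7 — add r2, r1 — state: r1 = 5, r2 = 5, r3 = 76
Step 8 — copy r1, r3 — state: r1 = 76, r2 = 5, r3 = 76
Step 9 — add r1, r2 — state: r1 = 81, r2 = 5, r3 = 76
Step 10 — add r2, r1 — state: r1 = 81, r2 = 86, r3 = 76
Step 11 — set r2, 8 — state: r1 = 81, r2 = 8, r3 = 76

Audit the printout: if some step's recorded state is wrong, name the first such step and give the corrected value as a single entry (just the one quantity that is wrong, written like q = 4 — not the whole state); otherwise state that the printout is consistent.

1. r3 = -9 (same as recorded)
2. r1 = -9 (verified)
3. r3 = -9 * -9 = 81 (agrees with the printout)
4. r3 = 81 + -5 = 76 (consistent with the printout)
5. r1 = -5 (the recorded entry deviates here)
First incorrect step: 5; the correct value is r1 = -5.

step 5, r1 = -5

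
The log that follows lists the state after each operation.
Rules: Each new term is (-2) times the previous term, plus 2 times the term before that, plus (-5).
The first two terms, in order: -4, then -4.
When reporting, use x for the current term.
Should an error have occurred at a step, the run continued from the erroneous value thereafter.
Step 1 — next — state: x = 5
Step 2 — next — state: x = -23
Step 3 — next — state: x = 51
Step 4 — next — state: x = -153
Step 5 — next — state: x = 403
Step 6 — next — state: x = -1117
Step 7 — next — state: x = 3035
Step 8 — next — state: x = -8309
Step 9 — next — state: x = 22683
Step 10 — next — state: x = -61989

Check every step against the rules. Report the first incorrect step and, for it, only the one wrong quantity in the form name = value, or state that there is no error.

step 1, x = -5

1. x = -2*(-4) + (2)*(-4) + (-5) = -5 (a discrepancy with the log)
So the first discrepancy is step 1, where the right value is x = -5.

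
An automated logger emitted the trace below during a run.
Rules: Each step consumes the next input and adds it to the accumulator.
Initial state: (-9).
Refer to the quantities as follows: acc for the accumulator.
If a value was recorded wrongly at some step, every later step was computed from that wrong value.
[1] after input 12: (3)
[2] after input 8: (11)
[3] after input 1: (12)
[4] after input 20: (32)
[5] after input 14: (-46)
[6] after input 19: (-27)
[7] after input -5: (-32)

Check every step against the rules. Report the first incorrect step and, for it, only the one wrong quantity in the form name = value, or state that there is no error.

Recomputing the run from the initial state:
step 1: acc = 3
step 2: acc = 11
step 3: acc = 12
step 4: acc = 32
step 5: acc = 46
step 6: acc = 65
step 7: acc = 60
The first disagreement with the trace is at step 5, where the value should be acc = 46.

step 5, acc = 46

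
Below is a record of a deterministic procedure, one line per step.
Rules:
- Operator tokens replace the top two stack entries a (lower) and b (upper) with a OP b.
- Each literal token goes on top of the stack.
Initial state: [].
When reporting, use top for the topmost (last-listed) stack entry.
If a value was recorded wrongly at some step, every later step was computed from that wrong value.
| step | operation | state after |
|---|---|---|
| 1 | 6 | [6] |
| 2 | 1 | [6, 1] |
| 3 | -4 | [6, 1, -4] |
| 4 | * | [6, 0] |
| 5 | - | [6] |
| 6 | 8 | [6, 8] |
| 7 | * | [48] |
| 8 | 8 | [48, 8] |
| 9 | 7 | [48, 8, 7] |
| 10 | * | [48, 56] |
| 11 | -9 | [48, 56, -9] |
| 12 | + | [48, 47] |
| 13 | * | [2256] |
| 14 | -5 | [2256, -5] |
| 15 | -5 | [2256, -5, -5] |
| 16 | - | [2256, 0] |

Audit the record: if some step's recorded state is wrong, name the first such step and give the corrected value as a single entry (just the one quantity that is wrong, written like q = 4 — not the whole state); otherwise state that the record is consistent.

step 1: push 6: top = 6 -> in agreement
step 2: push 1: top = 1 -> matches
step 3: push -4: top = -4 -> in agreement
step 4: 1 * -4 = -4 -> the recorded entry deviates here
First incorrect step: 4; the correct value is top = -4.

step 4, top = -4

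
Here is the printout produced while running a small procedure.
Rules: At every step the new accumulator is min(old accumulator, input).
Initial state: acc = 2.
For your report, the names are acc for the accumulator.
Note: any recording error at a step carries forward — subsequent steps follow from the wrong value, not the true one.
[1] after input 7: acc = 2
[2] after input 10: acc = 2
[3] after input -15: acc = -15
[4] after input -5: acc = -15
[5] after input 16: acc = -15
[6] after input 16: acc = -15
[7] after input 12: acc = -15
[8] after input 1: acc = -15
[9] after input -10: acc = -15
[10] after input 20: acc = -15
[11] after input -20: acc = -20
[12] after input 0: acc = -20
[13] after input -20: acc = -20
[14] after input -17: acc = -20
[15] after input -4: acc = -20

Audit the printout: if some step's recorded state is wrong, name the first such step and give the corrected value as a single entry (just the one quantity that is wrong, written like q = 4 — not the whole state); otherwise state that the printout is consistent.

no error

Recomputing the run from the initial state:
step 1: acc = 2
step 2: acc = 2
step 3: acc = -15
step 4: acc = -15
step 5: acc = -15
step 6: acc = -15
step 7: acc = -15
step 8: acc = -15
step 9: acc = -15
step 10: acc = -15
step 11: acc = -20
step 12: acc = -20
step 13: acc = -20
step 14: acc = -20
step 15: acc = -20
This matches the printout at every step.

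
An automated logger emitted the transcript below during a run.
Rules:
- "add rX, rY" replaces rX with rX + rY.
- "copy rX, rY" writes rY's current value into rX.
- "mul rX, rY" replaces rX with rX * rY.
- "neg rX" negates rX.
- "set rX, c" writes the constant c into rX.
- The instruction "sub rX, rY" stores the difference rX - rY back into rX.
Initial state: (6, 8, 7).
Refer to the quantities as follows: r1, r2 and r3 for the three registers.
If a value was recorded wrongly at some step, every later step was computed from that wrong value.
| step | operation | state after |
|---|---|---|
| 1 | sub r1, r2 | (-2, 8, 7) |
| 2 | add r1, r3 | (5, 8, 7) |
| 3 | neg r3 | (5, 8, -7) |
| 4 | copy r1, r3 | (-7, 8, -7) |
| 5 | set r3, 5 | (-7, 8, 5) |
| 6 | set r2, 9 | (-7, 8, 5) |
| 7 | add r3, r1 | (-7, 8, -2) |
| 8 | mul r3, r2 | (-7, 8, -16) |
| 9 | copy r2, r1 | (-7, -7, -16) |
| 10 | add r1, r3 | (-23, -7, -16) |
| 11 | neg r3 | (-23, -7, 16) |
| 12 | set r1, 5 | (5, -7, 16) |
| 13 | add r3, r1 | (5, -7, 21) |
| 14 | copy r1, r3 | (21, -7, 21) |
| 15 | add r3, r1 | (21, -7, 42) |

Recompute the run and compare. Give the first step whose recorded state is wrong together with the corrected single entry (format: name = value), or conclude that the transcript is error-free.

step 6, r2 = 9

1. r1 = 6 - 8 = -2 (matches)
2. r1 = -2 + 7 = 5 (consistent with the transcript)
3. r3 = -(7) = -7 (in agreement)
4. r1 = -7 (same as recorded)
5. r3 = 5 (checks out)
6. r2 = 9 (first mismatch against the transcript)
First deviation found at step 6; the corrected entry is r2 = 9.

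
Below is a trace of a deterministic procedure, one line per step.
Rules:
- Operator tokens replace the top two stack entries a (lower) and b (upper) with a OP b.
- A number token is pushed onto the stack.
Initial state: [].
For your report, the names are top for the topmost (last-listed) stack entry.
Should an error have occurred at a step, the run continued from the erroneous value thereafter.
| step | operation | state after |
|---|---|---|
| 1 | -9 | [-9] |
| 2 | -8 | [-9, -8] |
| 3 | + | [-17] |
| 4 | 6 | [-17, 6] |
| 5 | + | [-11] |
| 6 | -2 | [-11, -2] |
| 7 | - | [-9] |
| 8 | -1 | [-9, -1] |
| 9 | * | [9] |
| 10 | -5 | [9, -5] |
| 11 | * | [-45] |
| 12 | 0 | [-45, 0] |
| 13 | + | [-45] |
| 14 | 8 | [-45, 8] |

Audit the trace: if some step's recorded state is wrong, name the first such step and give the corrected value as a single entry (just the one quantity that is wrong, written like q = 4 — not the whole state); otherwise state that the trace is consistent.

no error

step 1: push -9: top = -9 -> agrees with the trace
step 2: push -8: top = -8 -> matches
step 3: -9 + -8 = -17 -> agrees with the trace
step 4: push 6: top = 6 -> no discrepancy
step 5: -17 + 6 = -11 -> same as recorded
step 6: push -2: top = -2 -> no discrepancy
step 7: -11 - -2 = -9 -> matches
step 8: push -1: top = -1 -> no discrepancy
step 9: -9 * -1 = 9 -> agrees with the trace
step 10: push -5: top = -5 -> no discrepancy
step 11: 9 * -5 = -45 -> consistent with the trace
step 12: push 0: top = 0 -> in agreement
step 13: -45 + 0 = -45 -> agrees with the trace
step 14: push 8: top = 8 -> in agreement
All steps check out; nothing to correct.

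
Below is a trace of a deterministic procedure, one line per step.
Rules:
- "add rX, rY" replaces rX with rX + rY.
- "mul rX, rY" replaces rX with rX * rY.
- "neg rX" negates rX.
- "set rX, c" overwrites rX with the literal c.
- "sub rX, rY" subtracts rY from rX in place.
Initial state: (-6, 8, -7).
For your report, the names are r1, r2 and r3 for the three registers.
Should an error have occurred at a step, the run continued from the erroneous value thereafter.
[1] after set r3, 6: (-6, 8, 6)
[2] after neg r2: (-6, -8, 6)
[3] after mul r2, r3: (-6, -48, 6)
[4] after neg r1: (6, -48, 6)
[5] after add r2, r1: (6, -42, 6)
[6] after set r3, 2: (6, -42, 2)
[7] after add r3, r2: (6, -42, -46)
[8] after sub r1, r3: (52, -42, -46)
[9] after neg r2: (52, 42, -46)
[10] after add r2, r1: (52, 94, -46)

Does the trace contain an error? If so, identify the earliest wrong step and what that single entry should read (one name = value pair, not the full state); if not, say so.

step 1: r3 = 6 -> matches
step 2: r2 = -(8) = -8 -> agrees with the trace
step 3: r2 = -8 * 6 = -48 -> no discrepancy
step 4: r1 = -(-6) = 6 -> in agreement
step 5: r2 = -48 + 6 = -42 -> consistent with the trace
step 6: r3 = 2 -> in agreement
step 7: r3 = 2 + -42 = -40 -> this is not what the trace shows
Step 7 is the first one off; corrected, r3 = -40.

step 7, r3 = -40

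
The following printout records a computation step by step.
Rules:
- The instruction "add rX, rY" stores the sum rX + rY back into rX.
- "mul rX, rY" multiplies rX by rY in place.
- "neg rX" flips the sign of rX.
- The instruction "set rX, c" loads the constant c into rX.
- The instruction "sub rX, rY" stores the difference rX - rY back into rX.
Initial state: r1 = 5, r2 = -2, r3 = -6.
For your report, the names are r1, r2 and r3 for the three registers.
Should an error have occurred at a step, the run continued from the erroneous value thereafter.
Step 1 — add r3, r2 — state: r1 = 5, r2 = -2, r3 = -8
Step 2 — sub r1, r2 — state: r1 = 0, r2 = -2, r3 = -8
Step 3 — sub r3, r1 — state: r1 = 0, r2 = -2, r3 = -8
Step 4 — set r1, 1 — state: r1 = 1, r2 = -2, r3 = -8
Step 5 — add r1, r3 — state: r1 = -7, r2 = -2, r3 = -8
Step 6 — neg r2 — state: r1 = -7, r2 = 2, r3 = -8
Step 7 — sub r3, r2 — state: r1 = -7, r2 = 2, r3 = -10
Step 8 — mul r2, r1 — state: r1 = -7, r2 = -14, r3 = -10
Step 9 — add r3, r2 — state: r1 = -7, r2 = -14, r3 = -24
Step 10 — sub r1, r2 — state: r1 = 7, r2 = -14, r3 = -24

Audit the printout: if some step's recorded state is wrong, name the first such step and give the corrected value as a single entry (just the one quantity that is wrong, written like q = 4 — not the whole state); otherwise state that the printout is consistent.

Recomputing the run from the initial state:
step 1: r1 = 5, r2 = -2, r3 = -8
step 2: r1 = 7, r2 = -2, r3 = -8
step 3: r1 = 7, r2 = -2, r3 = -15
step 4: r1 = 1, r2 = -2, r3 = -15
step 5: r1 = -14, r2 = -2, r3 = -15
step 6: r1 = -14, r2 = 2, r3 = -15
step 7: r1 = -14, r2 = 2, r3 = -17
step 8: r1 = -14, r2 = -28, r3 = -17
step 9: r1 = -14, r2 = -28, r3 = -45
step 10: r1 = 14, r2 = -28, r3 = -45
The first disagreement with the printout is at step 2, where the value should be r1 = 7.

step 2, r1 = 7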